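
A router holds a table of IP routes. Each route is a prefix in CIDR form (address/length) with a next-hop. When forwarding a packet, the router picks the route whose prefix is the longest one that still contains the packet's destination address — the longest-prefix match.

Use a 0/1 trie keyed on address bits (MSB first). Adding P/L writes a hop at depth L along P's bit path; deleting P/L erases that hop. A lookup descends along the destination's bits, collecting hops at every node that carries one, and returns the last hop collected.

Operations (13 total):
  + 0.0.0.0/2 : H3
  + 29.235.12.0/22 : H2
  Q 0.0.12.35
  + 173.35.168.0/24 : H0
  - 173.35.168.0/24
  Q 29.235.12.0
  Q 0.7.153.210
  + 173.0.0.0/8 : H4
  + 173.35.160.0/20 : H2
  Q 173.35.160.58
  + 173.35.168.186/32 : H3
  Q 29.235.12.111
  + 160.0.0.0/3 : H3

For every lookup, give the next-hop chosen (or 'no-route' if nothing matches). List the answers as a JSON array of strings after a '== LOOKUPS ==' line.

Apply in order:
  + 0.0.0.0/2 (H3) depth=2
  + 29.235.12.0/22 (H2) depth=22
  Q 0.0.12.35: descend 000 ; hops seen [H3] ; pick H3
  + 173.35.168.0/24 (H0) depth=24
  - 173.35.168.0/24 clear@24
  Q 29.235.12.0: descend 0001110111101011000011 ; hops seen [H3,H2] ; pick H2
  Q 0.7.153.210: descend 000 ; hops seen [H3] ; pick H3
  + 173.0.0.0/8 (H4) depth=8
  + 173.35.160.0/20 (H2) depth=20
  Q 173.35.160.58: descend 10101101001000111010 ; hops seen [H4,H2] ; pick H2
  + 173.35.168.186/32 (H3) depth=32
  Q 29.235.12.111: descend 0001110111101011000011 ; hops seen [H3,H2] ; pick H2
  + 160.0.0.0/3 (H3) depth=3

== LOOKUPS ==
["H3","H2","H3","H2","H2"]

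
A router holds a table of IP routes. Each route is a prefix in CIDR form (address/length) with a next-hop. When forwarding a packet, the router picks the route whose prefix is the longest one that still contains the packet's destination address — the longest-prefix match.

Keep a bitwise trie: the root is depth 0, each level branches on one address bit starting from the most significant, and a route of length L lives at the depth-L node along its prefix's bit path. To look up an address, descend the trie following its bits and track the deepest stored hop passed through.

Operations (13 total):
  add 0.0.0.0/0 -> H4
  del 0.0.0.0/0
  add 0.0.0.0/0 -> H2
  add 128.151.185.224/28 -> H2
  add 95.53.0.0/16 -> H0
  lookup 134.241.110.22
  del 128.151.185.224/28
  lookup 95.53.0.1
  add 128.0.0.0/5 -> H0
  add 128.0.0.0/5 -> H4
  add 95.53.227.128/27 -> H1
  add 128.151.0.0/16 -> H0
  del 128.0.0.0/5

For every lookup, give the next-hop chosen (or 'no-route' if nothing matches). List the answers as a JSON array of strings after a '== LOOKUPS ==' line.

Apply in order:
  add 0.0.0.0/0 -> H4 at depth 0
  del 0.0.0.0/0 (clear depth 0)
  add 0.0.0.0/0 -> H2 at depth 0
  add 128.151.185.224/28 -> H2 at depth 28
  add 95.53.0.0/16 -> H0 at depth 16
  lookup 134.241.110.22: bits 10000 walk d0:H2→d1:-→d2:-→d3:-→d4:-→d5:- -> H2
  del 128.151.185.224/28 (clear depth 28)
  lookup 95.53.0.1: bits 0101111100110101 walk d0:H2→d1:-→d2:-→d3:-→d4:-→d5:-→d6:-→d7:-→d8:-→d9:-→d10:-→d11:-→d12:-→d13:-→d14:-→d15:-→d16:H0 -> H0
  add 128.0.0.0/5 -> H0 at depth 5
  add 128.0.0.0/5 -> H4 at depth 5
  add 95.53.227.128/27 -> H1 at depth 27
  add 128.151.0.0/16 -> H0 at depth 16
  del 128.0.0.0/5 (clear depth 5)

== LOOKUPS ==
["H2","H0"]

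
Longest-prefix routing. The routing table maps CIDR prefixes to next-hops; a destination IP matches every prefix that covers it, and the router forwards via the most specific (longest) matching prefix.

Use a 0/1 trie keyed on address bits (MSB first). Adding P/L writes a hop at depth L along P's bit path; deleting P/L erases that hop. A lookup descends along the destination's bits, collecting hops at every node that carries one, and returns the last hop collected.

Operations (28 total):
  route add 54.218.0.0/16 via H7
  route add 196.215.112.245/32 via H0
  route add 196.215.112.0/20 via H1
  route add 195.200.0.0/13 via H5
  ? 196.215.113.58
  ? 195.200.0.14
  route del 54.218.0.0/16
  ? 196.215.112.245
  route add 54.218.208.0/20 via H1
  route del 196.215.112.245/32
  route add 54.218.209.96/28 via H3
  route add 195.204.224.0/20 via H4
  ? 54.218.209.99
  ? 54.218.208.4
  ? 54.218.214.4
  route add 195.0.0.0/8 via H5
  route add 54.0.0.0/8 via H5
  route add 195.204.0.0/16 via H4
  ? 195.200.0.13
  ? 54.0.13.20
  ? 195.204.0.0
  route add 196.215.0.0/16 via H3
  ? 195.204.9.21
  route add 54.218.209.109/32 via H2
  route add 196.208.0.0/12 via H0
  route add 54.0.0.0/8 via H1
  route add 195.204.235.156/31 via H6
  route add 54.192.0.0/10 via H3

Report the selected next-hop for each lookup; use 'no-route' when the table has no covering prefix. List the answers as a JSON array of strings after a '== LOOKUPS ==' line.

Trace:
  + 54.218.0.0/16 (H7) depth=16
  + 196.215.112.245/32 (H0) depth=32
  + 196.215.112.0/20 (H1) depth=20
  + 195.200.0.0/13 (H5) depth=13
  lookup 196.215.113.58: bits 11000100110101110111000 walk d0:-→d1:-→d2:-→d3:-→d4:-→d5:-→d6:-→d7:-→d8:-→d9:-→d10:-→d11:-→d12:-→d13:-→d14:-→d15:-→d16:-→d17:-→d18:-→d19:-→d20:H1→d21:-→d22:-→d23:- -> H1
  lookup 195.200.0.14: bits 1100001111001 walk d0:-→d1:-→d2:-→d3:-→d4:-→d5:-→d6:-→d7:-→d8:-→d9:-→d10:-→d11:-→d12:-→d13:H5 -> H5
  - 54.218.0.0/16 clear@16
  lookup 196.215.112.245: bits 11000100110101110111000011110101 walk d0:-→d1:-→d2:-→d3:-→d4:-→d5:-→d6:-→d7:-→d8:-→d9:-→d10:-→d11:-→d12:-→d13:-→d14:-→d15:-→d16:-→d17:-→d18:-→d19:-→d20:H1→d21:-→d22:-→d23:-→d24:-→d25:-→d26:-→d27:-→d28:-→d29:-→d30:-→d31:-→d32:H0 -> H0
  + 54.218.208.0/20 (H1) depth=20
  - 196.215.112.245/32 clear@32
  + 54.218.209.96/28 (H3) depth=28
  + 195.204.224.0/20 (H4) depth=20
  lookup 54.218.209.99: bits 0011011011011010110100010110 walk d0:-→d1:-→d2:-→d3:-→d4:-→d5:-→d6:-→d7:-→d8:-→d9:-→d10:-→d11:-→d12:-→d13:-→d14:-→d15:-→d16:-→d17:-→d18:-→d19:-→d20:H1→d21:-→d22:-→d23:-→d24:-→d25:-→d26:-→d27:-→d28:H3 -> H3
  lookup 54.218.208.4: bits 00110110110110101101000 walk d0:-→d1:-→d2:-→d3:-→d4:-→d5:-→d6:-→d7:-→d8:-→d9:-→d10:-→d11:-→d12:-→d13:-→d14:-→d15:-→d16:-→d17:-→d18:-→d19:-→d20:H1→d21:-→d22:-→d23:- -> H1
  lookup 54.218.214.4: bits 001101101101101011010 walk d0:-→d1:-→d2:-→d3:-→d4:-→d5:-→d6:-→d7:-→d8:-→d9:-→d10:-→d11:-→d12:-→d13:-→d14:-→d15:-→d16:-→d17:-→d18:-→d19:-→d20:H1→d21:- -> H1
  + 195.0.0.0/8 (H5) depth=8
  + 54.0.0.0/8 (H5) depth=8
  + 195.204.0.0/16 (H4) depth=16
  lookup 195.200.0.13: bits 1100001111001 walk d0:-→d1:-→d2:-→d3:-→d4:-→d5:-→d6:-→d7:-→d8:H5→d9:-→d10:-→d11:-→d12:-→d13:H5 -> H5
  lookup 54.0.13.20: bits 00110110 walk d0:-→d1:-→d2:-→d3:-→d4:-→d5:-→d6:-→d7:-→d8:H5 -> H5
  lookup 195.204.0.0: bits 1100001111001100 walk d0:-→d1:-→d2:-→d3:-→d4:-→d5:-→d6:-→d7:-→d8:H5→d9:-→d10:-→d11:-→d12:-→d13:H5→d14:-→d15:-→d16:H4 -> H4
  + 196.215.0.0/16 (H3) depth=16
  lookup 195.204.9.21: bits 1100001111001100 walk d0:-→d1:-→d2:-→d3:-→d4:-→d5:-→d6:-→d7:-→d8:H5→d9:-→d10:-→d11:-→d12:-→d13:H5→d14:-→d15:-→d16:H4 -> H4
  + 54.218.209.109/32 (H2) depth=32
  + 196.208.0.0/12 (H0) depth=12
  + 54.0.0.0/8 (H1) depth=8
  + 195.204.235.156/31 (H6) depth=31
  + 54.192.0.0/10 (H3) depth=10

== LOOKUPS ==
["H1","H5","H0","H3","H1","H1","H5","H5","H4","H4"]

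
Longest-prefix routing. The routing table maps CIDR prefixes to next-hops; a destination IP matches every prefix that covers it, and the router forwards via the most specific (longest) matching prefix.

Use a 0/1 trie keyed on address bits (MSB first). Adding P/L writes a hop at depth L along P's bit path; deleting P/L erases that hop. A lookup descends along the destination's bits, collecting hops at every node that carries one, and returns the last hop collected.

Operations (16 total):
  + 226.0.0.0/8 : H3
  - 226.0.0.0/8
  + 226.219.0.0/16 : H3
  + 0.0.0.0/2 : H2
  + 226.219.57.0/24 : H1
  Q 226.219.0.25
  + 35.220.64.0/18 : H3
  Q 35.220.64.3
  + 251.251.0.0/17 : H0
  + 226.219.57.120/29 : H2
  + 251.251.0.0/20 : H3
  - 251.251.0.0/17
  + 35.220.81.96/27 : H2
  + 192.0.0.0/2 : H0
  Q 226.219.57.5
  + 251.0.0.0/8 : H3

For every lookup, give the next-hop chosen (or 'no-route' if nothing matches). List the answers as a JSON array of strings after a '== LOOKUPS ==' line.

Process each operation:
  add 226.0.0.0/8 -> H3 at depth 8
  - 226.0.0.0/8 clear@8
  add 226.219.0.0/16 -> H3 at depth 16
  add 0.0.0.0/2 -> H2 at depth 2
  add 226.219.57.0/24 -> H1 at depth 24
  ? 226.219.0.25  path d0:-→d1:-→d2:-→d3:-→d4:-→d5:-→d6:-→d7:-→d8:-→d9:-→d10:-→d11:-→d12:-→d13:-→d14:-→d15:-→d16:H3→d17:-→d18:-  best=H3
  add 35.220.64.0/18 -> H3 at depth 18
  ? 35.220.64.3  path d0:-→d1:-→d2:H2→d3:-→d4:-→d5:-→d6:-→d7:-→d8:-→d9:-→d10:-→d11:-→d12:-→d13:-→d14:-→d15:-→d16:-→d17:-→d18:H3  best=H3
  add 251.251.0.0/17 -> H0 at depth 17
  add 226.219.57.120/29 -> H2 at depth 29
  add 251.251.0.0/20 -> H3 at depth 20
  - 251.251.0.0/17 clear@17
  add 35.220.81.96/27 -> H2 at depth 27
  add 192.0.0.0/2 -> H0 at depth 2
  ? 226.219.57.5  path d0:-→d1:-→d2:H0→d3:-→d4:-→d5:-→d6:-→d7:-→d8:-→d9:-→d10:-→d11:-→d12:-→d13:-→d14:-→d15:-→d16:H3→d17:-→d18:-→d19:-→d20:-→d21:-→d22:-→d23:-→d24:H1→d25:-  best=H1
  add 251.0.0.0/8 -> H3 at depth 8

== LOOKUPS ==
["H3","H3","H1"]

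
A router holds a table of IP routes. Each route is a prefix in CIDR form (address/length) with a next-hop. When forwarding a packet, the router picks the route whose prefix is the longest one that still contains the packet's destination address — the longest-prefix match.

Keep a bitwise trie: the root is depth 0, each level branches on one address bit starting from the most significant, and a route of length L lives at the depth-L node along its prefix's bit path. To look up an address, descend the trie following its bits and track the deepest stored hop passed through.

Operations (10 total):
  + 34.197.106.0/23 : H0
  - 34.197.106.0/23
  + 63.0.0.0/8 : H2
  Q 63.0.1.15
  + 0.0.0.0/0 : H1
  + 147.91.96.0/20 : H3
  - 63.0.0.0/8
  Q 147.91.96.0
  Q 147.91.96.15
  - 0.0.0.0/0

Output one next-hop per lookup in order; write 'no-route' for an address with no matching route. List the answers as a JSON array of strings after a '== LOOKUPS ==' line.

Apply in order:
  add 34.197.106.0/23 -> H0 at depth 23
  - 34.197.106.0/23 clear@23
  add 63.0.0.0/8 -> H2 at depth 8
  lookup 63.0.1.15: bits 00111111 walk d0:-→d1:-→d2:-→d3:-→d4:-→d5:-→d6:-→d7:-→d8:H2 -> H2
  add 0.0.0.0/0 -> H1 at depth 0
  add 147.91.96.0/20 -> H3 at depth 20
  - 63.0.0.0/8 clear@8
  lookup 147.91.96.0: bits 10010011010110110110 walk d0:H1→d1:-→d2:-→d3:-→d4:-→d5:-→d6:-→d7:-→d8:-→d9:-→d10:-→d11:-→d12:-→d13:-→d14:-→d15:-→d16:-→d17:-→d18:-→d19:-→d20:H3 -> H3
  lookup 147.91.96.15: bits 10010011010110110110 walk d0:H1→d1:-→d2:-→d3:-→d4:-→d5:-→d6:-→d7:-→d8:-→d9:-→d10:-→d11:-→d12:-→d13:-→d14:-→d15:-→d16:-→d17:-→d18:-→d19:-→d20:H3 -> H3
  - 0.0.0.0/0 clear@0

== LOOKUPS ==
["H2","H3","H3"]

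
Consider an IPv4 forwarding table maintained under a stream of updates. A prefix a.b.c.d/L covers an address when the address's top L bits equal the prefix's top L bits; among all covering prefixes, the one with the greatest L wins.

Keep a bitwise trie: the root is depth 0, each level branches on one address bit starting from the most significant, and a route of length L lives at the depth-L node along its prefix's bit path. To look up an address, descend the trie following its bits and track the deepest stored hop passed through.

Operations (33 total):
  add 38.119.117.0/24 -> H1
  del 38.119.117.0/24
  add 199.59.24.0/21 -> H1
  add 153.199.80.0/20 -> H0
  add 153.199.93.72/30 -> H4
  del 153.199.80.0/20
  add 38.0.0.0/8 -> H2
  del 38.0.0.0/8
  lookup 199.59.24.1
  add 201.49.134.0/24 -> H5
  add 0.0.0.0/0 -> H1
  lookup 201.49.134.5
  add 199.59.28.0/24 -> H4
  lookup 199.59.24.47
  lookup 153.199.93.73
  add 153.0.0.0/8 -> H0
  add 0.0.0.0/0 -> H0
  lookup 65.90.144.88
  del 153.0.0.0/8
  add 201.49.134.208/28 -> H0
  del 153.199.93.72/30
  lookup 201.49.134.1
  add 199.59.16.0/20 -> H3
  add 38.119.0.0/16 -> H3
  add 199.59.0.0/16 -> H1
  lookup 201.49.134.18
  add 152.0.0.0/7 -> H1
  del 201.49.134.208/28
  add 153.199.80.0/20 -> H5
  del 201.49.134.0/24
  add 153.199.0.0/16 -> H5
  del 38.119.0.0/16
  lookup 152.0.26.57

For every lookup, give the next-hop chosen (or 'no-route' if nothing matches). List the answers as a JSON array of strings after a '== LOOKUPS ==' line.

Process each operation:
  + 38.119.117.0/24 (H1) depth=24
  - 38.119.117.0/24 clear@24
  + 199.59.24.0/21 (H1) depth=21
  + 153.199.80.0/20 (H0) depth=20
  + 153.199.93.72/30 (H4) depth=30
  - 153.199.80.0/20 clear@20
  + 38.0.0.0/8 (H2) depth=8
  - 38.0.0.0/8 clear@8
  lookup 199.59.24.1: bits 110001110011101100011 walk d0:-→d1:-→d2:-→d3:-→d4:-→d5:-→d6:-→d7:-→d8:-→d9:-→d10:-→d11:-→d12:-→d13:-→d14:-→d15:-→d16:-→d17:-→d18:-→d19:-→d20:-→d21:H1 -> H1
  + 201.49.134.0/24 (H5) depth=24
  + 0.0.0.0/0 (H1) depth=0
  lookup 201.49.134.5: bits 110010010011000110000110 walk d0:H1→d1:-→d2:-→d3:-→d4:-→d5:-→d6:-→d7:-→d8:-→d9:-→d10:-→d11:-→d12:-→d13:-→d14:-→d15:-→d16:-→d17:-→d18:-→d19:-→d20:-→d21:-→d22:-→d23:-→d24:H5 -> H5
  + 199.59.28.0/24 (H4) depth=24
  lookup 199.59.24.47: bits 110001110011101100011 walk d0:H1→d1:-→d2:-→d3:-→d4:-→d5:-→d6:-→d7:-→d8:-→d9:-→d10:-→d11:-→d12:-→d13:-→d14:-→d15:-→d16:-→d17:-→d18:-→d19:-→d20:-→d21:H1 -> H1
  lookup 153.199.93.73: bits 100110011100011101011101010010 walk d0:H1→d1:-→d2:-→d3:-→d4:-→d5:-→d6:-→d7:-→d8:-→d9:-→d10:-→d11:-→d12:-→d13:-→d14:-→d15:-→d16:-→d17:-→d18:-→d19:-→d20:-→d21:-→d22:-→d23:-→d24:-→d25:-→d26:-→d27:-→d28:-→d29:-→d30:H4 -> H4
  + 153.0.0.0/8 (H0) depth=8
  + 0.0.0.0/0 (H0) depth=0
  lookup 65.90.144.88: bits 0 walk d0:H0→d1:- -> H0
  - 153.0.0.0/8 clear@8
  + 201.49.134.208/28 (H0) depth=28
  - 153.199.93.72/30 clear@30
  lookup 201.49.134.1: bits 110010010011000110000110 walk d0:H0→d1:-→d2:-→d3:-→d4:-→d5:-→d6:-→d7:-→d8:-→d9:-→d10:-→d11:-→d12:-→d13:-→d14:-→d15:-→d16:-→d17:-→d18:-→d19:-→d20:-→d21:-→d22:-→d23:-→d24:H5 -> H5
  + 199.59.16.0/20 (H3) depth=20
  + 38.119.0.0/16 (H3) depth=16
  + 199.59.0.0/16 (H1) depth=16
  lookup 201.49.134.18: bits 110010010011000110000110 walk d0:H0→d1:-→d2:-→d3:-→d4:-→d5:-→d6:-→d7:-→d8:-→d9:-→d10:-→d11:-→d12:-→d13:-→d14:-→d15:-→d16:-→d17:-→d18:-→d19:-→d20:-→d21:-→d22:-→d23:-→d24:H5 -> H5
  + 152.0.0.0/7 (H1) depth=7
  - 201.49.134.208/28 clear@28
  + 153.199.80.0/20 (H5) depth=20
  - 201.49.134.0/24 clear@24
  + 153.199.0.0/16 (H5) depth=16
  - 38.119.0.0/16 clear@16
  lookup 152.0.26.57: bits 1001100 walk d0:H0→d1:-→d2:-→d3:-→d4:-→d5:-→d6:-→d7:H1 -> H1

== LOOKUPS ==
["H1","H5","H1","H4","H0","H5","H5","H1"]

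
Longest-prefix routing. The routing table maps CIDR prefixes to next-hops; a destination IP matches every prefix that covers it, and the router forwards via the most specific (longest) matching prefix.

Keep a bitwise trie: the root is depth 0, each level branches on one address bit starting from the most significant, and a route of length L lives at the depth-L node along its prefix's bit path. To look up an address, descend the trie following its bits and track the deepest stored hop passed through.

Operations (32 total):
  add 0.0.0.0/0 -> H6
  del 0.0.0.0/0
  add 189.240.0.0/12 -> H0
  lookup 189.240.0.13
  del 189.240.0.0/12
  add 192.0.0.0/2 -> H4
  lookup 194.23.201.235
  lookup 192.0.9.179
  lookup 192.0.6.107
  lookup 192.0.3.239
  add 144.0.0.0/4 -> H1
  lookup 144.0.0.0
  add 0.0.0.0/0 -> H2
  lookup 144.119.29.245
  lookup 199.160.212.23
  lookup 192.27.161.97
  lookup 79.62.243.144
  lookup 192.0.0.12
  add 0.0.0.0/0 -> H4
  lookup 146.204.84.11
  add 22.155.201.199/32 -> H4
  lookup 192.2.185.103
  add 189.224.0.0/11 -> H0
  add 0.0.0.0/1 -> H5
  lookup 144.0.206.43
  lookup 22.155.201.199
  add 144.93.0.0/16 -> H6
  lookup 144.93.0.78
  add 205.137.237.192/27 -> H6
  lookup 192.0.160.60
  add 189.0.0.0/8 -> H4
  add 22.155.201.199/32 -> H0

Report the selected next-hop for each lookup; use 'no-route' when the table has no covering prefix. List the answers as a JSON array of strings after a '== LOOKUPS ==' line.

Trace:
  + 0.0.0.0/0 (H6) depth=0
  - 0.0.0.0/0 clear@0
  + 189.240.0.0/12 (H0) depth=12
  lookup 189.240.0.13: bits 101111011111 walk d0:-→d1:-→d2:-→d3:-→d4:-→d5:-→d6:-→d7:-→d8:-→d9:-→d10:-→d11:-→d12:H0 -> H0
  - 189.240.0.0/12 clear@12
  + 192.0.0.0/2 (H4) depth=2
  lookup 194.23.201.235: bits 11 walk d0:-→d1:-→d2:H4 -> H4
  lookup 192.0.9.179: bits 11 walk d0:-→d1:-→d2:H4 -> H4
  lookup 192.0.6.107: bits 11 walk d0:-→d1:-→d2:H4 -> H4
  lookup 192.0.3.239: bits 11 walk d0:-→d1:-→d2:H4 -> H4
  + 144.0.0.0/4 (H1) depth=4
  lookup 144.0.0.0: bits 1001 walk d0:-→d1:-→d2:-→d3:-→d4:H1 -> H1
  + 0.0.0.0/0 (H2) depth=0
  lookup 144.119.29.245: bits 1001 walk d0:H2→d1:-→d2:-→d3:-→d4:H1 -> H1
  lookup 199.160.212.23: bits 11 walk d0:H2→d1:-→d2:H4 -> H4
  lookup 192.27.161.97: bits 11 walk d0:H2→d1:-→d2:H4 -> H4
  lookup 79.62.243.144: bits ε walk d0:H2 -> H2
  lookup 192.0.0.12: bits 11 walk d0:H2→d1:-→d2:H4 -> H4
  + 0.0.0.0/0 (H4) depth=0
  lookup 146.204.84.11: bits 1001 walk d0:H4→d1:-→d2:-→d3:-→d4:H1 -> H1
  + 22.155.201.199/32 (H4) depth=32
  lookup 192.2.185.103: bits 11 walk d0:H4→d1:-→d2:H4 -> H4
  + 189.224.0.0/11 (H0) depth=11
  + 0.0.0.0/1 (H5) depth=1
  lookup 144.0.206.43: bits 1001 walk d0:H4→d1:-→d2:-→d3:-→d4:H1 -> H1
  lookup 22.155.201.199: bits 00010110100110111100100111000111 walk d0:H4→d1:H5→d2:-→d3:-→d4:-→d5:-→d6:-→d7:-→d8:-→d9:-→d10:-→d11:-→d12:-→d13:-→d14:-→d15:-→d16:-→d17:-→d18:-→d19:-→d20:-→d21:-→d22:-→d23:-→d24:-→d25:-→d26:-→d27:-→d28:-→d29:-→d30:-→d31:-→d32:H4 -> H4
  + 144.93.0.0/16 (H6) depth=16
  lookup 144.93.0.78: bits 1001000001011101 walk d0:H4→d1:-→d2:-→d3:-→d4:H1→d5:-→d6:-→d7:-→d8:-→d9:-→d10:-→d11:-→d12:-→d13:-→d14:-→d15:-→d16:H6 -> H6
  + 205.137.237.192/27 (H6) depth=27
  lookup 192.0.160.60: bits 1100 walk d0:H4→d1:-→d2:H4→d3:-→d4:- -> H4
  + 189.0.0.0/8 (H4) depth=8
  + 22.155.201.199/32 (H0) depth=32

== LOOKUPS ==
["H0","H4","H4","H4","H4","H1","H1","H4","H4","H2","H4","H1","H4","H1","H4","H6","H4"]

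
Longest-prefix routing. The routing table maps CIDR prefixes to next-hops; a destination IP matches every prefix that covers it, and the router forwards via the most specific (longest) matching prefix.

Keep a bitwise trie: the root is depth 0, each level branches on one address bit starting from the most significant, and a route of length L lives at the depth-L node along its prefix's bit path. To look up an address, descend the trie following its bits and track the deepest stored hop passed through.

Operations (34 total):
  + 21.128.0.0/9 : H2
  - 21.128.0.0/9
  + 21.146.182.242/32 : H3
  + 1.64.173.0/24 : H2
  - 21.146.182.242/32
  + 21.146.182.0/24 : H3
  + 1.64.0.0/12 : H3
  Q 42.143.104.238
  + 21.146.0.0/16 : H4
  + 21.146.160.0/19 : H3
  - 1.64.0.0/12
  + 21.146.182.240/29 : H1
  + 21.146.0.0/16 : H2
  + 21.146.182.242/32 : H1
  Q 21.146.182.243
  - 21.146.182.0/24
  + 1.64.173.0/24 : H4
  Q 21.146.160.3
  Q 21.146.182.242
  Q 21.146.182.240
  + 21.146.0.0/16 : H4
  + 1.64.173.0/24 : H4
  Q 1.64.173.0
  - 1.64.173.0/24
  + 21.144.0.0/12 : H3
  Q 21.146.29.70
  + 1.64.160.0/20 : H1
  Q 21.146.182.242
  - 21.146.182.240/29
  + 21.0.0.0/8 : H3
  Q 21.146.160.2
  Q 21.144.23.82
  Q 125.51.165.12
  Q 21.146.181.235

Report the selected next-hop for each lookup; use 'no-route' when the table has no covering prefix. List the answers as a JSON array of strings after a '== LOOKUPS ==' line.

Trace:
  add 21.128.0.0/9 -> H2 at depth 9
  del 21.128.0.0/9 (clear depth 9)
  add 21.146.182.242/32 -> H3 at depth 32
  add 1.64.173.0/24 -> H2 at depth 24
  del 21.146.182.242/32 (clear depth 32)
  add 21.146.182.0/24 -> H3 at depth 24
  add 1.64.0.0/12 -> H3 at depth 12
  Q 42.143.104.238: descend 00 ; hops seen [∅] ; pick no-route
  add 21.146.0.0/16 -> H4 at depth 16
  add 21.146.160.0/19 -> H3 at depth 19
  del 1.64.0.0/12 (clear depth 12)
  add 21.146.182.240/29 -> H1 at depth 29
  add 21.146.0.0/16 -> H2 at depth 16
  add 21.146.182.242/32 -> H1 at depth 32
  Q 21.146.182.243: descend 0001010110010010101101101111001 ; hops seen [H2,H3,H3,H1] ; pick H1
  del 21.146.182.0/24 (clear depth 24)
  add 1.64.173.0/24 -> H4 at depth 24
  Q 21.146.160.3: descend 0001010110010010101 ; hops seen [H2,H3] ; pick H3
  Q 21.146.182.242: descend 00010101100100101011011011110010 ; hops seen [H2,H3,H1,H1] ; pick H1
  Q 21.146.182.240: descend 000101011001001010110110111100 ; hops seen [H2,H3,H1] ; pick H1
  add 21.146.0.0/16 -> H4 at depth 16
  add 1.64.173.0/24 -> H4 at depth 24
  Q 1.64.173.0: descend 000000010100000010101101 ; hops seen [H4] ; pick H4
  del 1.64.173.0/24 (clear depth 24)
  add 21.144.0.0/12 -> H3 at depth 12
  Q 21.146.29.70: descend 0001010110010010 ; hops seen [H3,H4] ; pick H4
  add 1.64.160.0/20 -> H1 at depth 20
  Q 21.146.182.242: descend 00010101100100101011011011110010 ; hops seen [H3,H4,H3,H1,H1] ; pick H1
  del 21.146.182.240/29 (clear depth 29)
  add 21.0.0.0/8 -> H3 at depth 8
  Q 21.146.160.2: descend 0001010110010010101 ; hops seen [H3,H3,H4,H3] ; pick H3
  Q 21.144.23.82: descend 00010101100100 ; hops seen [H3,H3] ; pick H3
  Q 125.51.165.12: descend 0 ; hops seen [∅] ; pick no-route
  Q 21.146.181.235: descend 0001010110010010101101 ; hops seen [H3,H3,H4,H3] ; pick H3

== LOOKUPS ==
["no-route","H1","H3","H1","H1","H4","H4","H1","H3","H3","no-route","H3"]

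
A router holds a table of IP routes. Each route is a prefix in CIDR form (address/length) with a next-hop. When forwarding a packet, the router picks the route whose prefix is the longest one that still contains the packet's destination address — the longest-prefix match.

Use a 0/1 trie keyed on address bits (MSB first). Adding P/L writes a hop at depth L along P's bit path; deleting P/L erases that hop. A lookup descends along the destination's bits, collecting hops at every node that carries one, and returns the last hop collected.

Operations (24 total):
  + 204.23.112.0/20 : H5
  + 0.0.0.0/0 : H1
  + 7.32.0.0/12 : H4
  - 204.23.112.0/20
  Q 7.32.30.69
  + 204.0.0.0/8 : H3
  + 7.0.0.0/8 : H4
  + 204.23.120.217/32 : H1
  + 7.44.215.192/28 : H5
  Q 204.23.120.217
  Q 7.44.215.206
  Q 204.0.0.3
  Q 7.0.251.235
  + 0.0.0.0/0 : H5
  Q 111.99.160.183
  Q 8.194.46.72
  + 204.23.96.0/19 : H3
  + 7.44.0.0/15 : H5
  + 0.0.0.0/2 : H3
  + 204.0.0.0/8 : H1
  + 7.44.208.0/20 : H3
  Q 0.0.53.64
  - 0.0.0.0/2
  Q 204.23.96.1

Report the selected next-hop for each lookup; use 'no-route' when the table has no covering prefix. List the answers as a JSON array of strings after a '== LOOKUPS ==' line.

Apply in order:
  add 204.23.112.0/20 -> H5 at depth 20
  add 0.0.0.0/0 -> H1 at depth 0
  add 7.32.0.0/12 -> H4 at depth 12
  del 204.23.112.0/20 (clear depth 20)
  Q 7.32.30.69: descend 000001110010 ; hops seen [H1,H4] ; pick H4
  add 204.0.0.0/8 -> H3 at depth 8
  add 7.0.0.0/8 -> H4 at depth 8
  add 204.23.120.217/32 -> H1 at depth 32
  add 7.44.215.192/28 -> H5 at depth 28
  Q 204.23.120.217: descend 11001100000101110111100011011001 ; hops seen [H1,H3,H1] ; pick H1
  Q 7.44.215.206: descend 0000011100101100110101111100 ; hops seen [H1,H4,H4,H5] ; pick H5
  Q 204.0.0.3: descend 11001100000 ; hops seen [H1,H3] ; pick H3
  Q 7.0.251.235: descend 0000011100 ; hops seen [H1,H4] ; pick H4
  add 0.0.0.0/0 -> H5 at depth 0
  Q 111.99.160.183: descend 0 ; hops seen [H5] ; pick H5
  Q 8.194.46.72: descend 0000 ; hops seen [H5] ; pick H5
  add 204.23.96.0/19 -> H3 at depth 19
  add 7.44.0.0/15 -> H5 at depth 15
  add 0.0.0.0/2 -> H3 at depth 2
  add 204.0.0.0/8 -> H1 at depth 8
  add 7.44.208.0/20 -> H3 at depth 20
  Q 0.0.53.64: descend 00000 ; hops seen [H5,H3] ; pick H3
  del 0.0.0.0/2 (clear depth 2)
  Q 204.23.96.1: descend 1100110000010111011 ; hops seen [H5,H1,H3] ; pick H3

== LOOKUPS ==
["H4","H1","H5","H3","H4","H5","H5","H3","H3"]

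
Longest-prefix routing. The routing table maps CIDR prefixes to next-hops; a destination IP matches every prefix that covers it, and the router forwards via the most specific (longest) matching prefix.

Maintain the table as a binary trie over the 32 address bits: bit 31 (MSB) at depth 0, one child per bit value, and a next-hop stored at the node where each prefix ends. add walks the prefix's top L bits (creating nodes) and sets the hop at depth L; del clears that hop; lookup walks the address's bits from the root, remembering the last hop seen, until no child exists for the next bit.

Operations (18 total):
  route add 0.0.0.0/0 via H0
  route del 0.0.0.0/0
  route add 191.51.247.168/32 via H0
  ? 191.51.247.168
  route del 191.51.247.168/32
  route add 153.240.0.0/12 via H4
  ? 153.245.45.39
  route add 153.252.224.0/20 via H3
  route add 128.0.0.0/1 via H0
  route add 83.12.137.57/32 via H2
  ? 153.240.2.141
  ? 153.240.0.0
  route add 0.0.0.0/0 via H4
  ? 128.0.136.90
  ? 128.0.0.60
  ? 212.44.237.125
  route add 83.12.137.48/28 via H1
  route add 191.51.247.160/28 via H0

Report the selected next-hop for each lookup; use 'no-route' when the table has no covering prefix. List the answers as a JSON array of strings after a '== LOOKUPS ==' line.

Trace:
  add 0.0.0.0/0 -> H0 at depth 0
  - 0.0.0.0/0 clear@0
  add 191.51.247.168/32 -> H0 at depth 32
  Q 191.51.247.168: descend 10111111001100111111011110101000 ; hops seen [H0] ; pick H0
  - 191.51.247.168/32 clear@32
  add 153.240.0.0/12 -> H4 at depth 12
  Q 153.245.45.39: descend 100110011111 ; hops seen [H4] ; pick H4
  add 153.252.224.0/20 -> H3 at depth 20
  add 128.0.0.0/1 -> H0 at depth 1
  add 83.12.137.57/32 -> H2 at depth 32
  Q 153.240.2.141: descend 100110011111 ; hops seen [H0,H4] ; pick H4
  Q 153.240.0.0: descend 100110011111 ; hops seen [H0,H4] ; pick H4
  add 0.0.0.0/0 -> H4 at depth 0
  Q 128.0.136.90: descend 100 ; hops seen [H4,H0] ; pick H0
  Q 128.0.0.60: descend 100 ; hops seen [H4,H0] ; pick H0
  Q 212.44.237.125: descend 1 ; hops seen [H4,H0] ; pick H0
  add 83.12.137.48/28 -> H1 at depth 28
  add 191.51.247.160/28 -> H0 at depth 28

== LOOKUPS ==
["H0","H4","H4","H4","H0","H0","H0"]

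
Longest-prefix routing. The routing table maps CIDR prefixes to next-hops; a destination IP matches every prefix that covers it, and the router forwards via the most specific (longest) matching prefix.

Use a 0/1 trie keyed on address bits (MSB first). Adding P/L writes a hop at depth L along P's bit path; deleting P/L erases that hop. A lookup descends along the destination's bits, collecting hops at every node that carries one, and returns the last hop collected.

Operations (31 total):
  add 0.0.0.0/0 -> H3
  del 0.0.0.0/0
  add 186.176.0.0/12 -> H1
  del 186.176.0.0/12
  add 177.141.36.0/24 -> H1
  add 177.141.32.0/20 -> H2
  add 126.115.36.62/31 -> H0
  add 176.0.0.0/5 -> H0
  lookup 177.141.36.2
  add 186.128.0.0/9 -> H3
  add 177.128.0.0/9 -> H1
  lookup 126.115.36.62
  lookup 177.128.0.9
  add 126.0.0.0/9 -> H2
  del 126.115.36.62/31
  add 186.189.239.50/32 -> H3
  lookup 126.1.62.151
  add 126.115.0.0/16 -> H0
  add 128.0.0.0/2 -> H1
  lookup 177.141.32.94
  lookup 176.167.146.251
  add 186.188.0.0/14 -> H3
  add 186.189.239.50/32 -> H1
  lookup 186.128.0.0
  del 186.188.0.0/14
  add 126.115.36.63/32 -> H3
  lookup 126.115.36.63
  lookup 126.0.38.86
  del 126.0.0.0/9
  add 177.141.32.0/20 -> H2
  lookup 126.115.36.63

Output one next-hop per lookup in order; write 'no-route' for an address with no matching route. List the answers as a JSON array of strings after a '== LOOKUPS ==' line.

Apply in order:
  add 0.0.0.0/0 -> H3 at depth 0
  del 0.0.0.0/0 (clear depth 0)
  add 186.176.0.0/12 -> H1 at depth 12
  del 186.176.0.0/12 (clear depth 12)
  add 177.141.36.0/24 -> H1 at depth 24
  add 177.141.32.0/20 -> H2 at depth 20
  add 126.115.36.62/31 -> H0 at depth 31
  add 176.0.0.0/5 -> H0 at depth 5
  lookup 177.141.36.2: bits 101100011000110100100100 walk d0:-→d1:-→d2:-→d3:-→d4:-→d5:H0→d6:-→d7:-→d8:-→d9:-→d10:-→d11:-→d12:-→d13:-→d14:-→d15:-→d16:-→d17:-→d18:-→d19:-→d20:H2→d21:-→d22:-→d23:-→d24:H1 -> H1
  add 186.128.0.0/9 -> H3 at depth 9
  add 177.128.0.0/9 -> H1 at depth 9
  lookup 126.115.36.62: bits 0111111001110011001001000011111 walk d0:-→d1:-→d2:-→d3:-→d4:-→d5:-→d6:-→d7:-→d8:-→d9:-→d10:-→d11:-→d12:-→d13:-→d14:-→d15:-→d16:-→d17:-→d18:-→d19:-→d20:-→d21:-→d22:-→d23:-→d24:-→d25:-→d26:-→d27:-→d28:-→d29:-→d30:-→d31:H0 -> H0
  lookup 177.128.0.9: bits 101100011000 walk d0:-→d1:-→d2:-→d3:-→d4:-→d5:H0→d6:-→d7:-→d8:-→d9:H1→d10:-→d11:-→d12:- -> H1
  add 126.0.0.0/9 -> H2 at depth 9
  del 126.115.36.62/31 (clear depth 31)
  add 186.189.239.50/32 -> H3 at depth 32
  lookup 126.1.62.151: bits 011111100 walk d0:-→d1:-→d2:-→d3:-→d4:-→d5:-→d6:-→d7:-→d8:-→d9:H2 -> H2
  add 126.115.0.0/16 -> H0 at depth 16
  add 128.0.0.0/2 -> H1 at depth 2
  lookup 177.141.32.94: bits 101100011000110100100 walk d0:-→d1:-→d2:H1→d3:-→d4:-→d5:H0→d6:-→d7:-→d8:-→d9:H1→d10:-→d11:-→d12:-→d13:-→d14:-→d15:-→d16:-→d17:-→d18:-→d19:-→d20:H2→d21:- -> H2
  lookup 176.167.146.251: bits 1011000 walk d0:-→d1:-→d2:H1→d3:-→d4:-→d5:H0→d6:-→d7:- -> H0
  add 186.188.0.0/14 -> H3 at depth 14
  add 186.189.239.50/32 -> H1 at depth 32
  lookup 186.128.0.0: bits 1011101010 walk d0:-→d1:-→d2:H1→d3:-→d4:-→d5:-→d6:-→d7:-→d8:-→d9:H3→d10:- -> H3
  del 186.188.0.0/14 (clear depth 14)
  add 126.115.36.63/32 -> H3 at depth 32
  lookup 126.115.36.63: bits 01111110011100110010010000111111 walk d0:-→d1:-→d2:-→d3:-→d4:-→d5:-→d6:-→d7:-→d8:-→d9:H2→d10:-→d11:-→d12:-→d13:-→d14:-→d15:-→d16:H0→d17:-→d18:-→d19:-→d20:-→d21:-→d22:-→d23:-→d24:-→d25:-→d26:-→d27:-→d28:-→d29:-→d30:-→d31:-→d32:H3 -> H3
  lookup 126.0.38.86: bits 011111100 walk d0:-→d1:-→d2:-→d3:-→d4:-→d5:-→d6:-→d7:-→d8:-→d9:H2 -> H2
  del 126.0.0.0/9 (clear depth 9)
  add 177.141.32.0/20 -> H2 at depth 20
  lookup 126.115.36.63: bits 01111110011100110010010000111111 walk d0:-→d1:-→d2:-→d3:-→d4:-→d5:-→d6:-→d7:-→d8:-→d9:-→d10:-→d11:-→d12:-→d13:-→d14:-→d15:-→d16:H0→d17:-→d18:-→d19:-→d20:-→d21:-→d22:-→d23:-→d24:-→d25:-→d26:-→d27:-→d28:-→d29:-→d30:-→d31:-→d32:H3 -> H3

== LOOKUPS ==
["H1","H0","H1","H2","H2","H0","H3","H3","H2","H3"]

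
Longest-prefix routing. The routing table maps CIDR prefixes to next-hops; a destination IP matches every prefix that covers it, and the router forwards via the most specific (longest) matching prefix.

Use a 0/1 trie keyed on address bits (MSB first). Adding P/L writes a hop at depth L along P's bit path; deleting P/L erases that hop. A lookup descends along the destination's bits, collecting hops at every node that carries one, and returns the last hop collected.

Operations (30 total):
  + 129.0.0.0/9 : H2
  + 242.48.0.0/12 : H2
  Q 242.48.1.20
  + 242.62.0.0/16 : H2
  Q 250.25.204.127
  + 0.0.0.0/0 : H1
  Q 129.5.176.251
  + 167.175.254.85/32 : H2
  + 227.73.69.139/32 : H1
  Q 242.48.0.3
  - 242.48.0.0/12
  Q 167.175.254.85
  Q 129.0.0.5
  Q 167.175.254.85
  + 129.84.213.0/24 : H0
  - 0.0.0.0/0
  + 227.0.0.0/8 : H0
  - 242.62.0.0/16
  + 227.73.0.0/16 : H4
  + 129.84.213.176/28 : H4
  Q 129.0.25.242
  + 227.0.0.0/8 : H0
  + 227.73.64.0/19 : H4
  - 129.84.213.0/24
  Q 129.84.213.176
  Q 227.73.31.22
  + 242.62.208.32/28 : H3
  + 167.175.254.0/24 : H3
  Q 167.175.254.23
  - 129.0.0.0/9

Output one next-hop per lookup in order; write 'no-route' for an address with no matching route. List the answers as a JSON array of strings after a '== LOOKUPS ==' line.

Apply in order:
  add 129.0.0.0/9 -> H2 at depth 9
  add 242.48.0.0/12 -> H2 at depth 12
  ? 242.48.1.20  path d0:-→d1:-→d2:-→d3:-→d4:-→d5:-→d6:-→d7:-→d8:-→d9:-→d10:-→d11:-→d12:H2  best=H2
  add 242.62.0.0/16 -> H2 at depth 16
  ? 250.25.204.127  path d0:-→d1:-→d2:-→d3:-→d4:-  best=no-route
  add 0.0.0.0/0 -> H1 at depth 0
  ? 129.5.176.251  path d0:H1→d1:-→d2:-→d3:-→d4:-→d5:-→d6:-→d7:-→d8:-→d9:H2  best=H2
  add 167.175.254.85/32 -> H2 at depth 32
  add 227.73.69.139/32 -> H1 at depth 32
  ? 242.48.0.3  path d0:H1→d1:-→d2:-→d3:-→d4:-→d5:-→d6:-→d7:-→d8:-→d9:-→d10:-→d11:-→d12:H2  best=H2
  - 242.48.0.0/12 clear@12
  ? 167.175.254.85  path d0:H1→d1:-→d2:-→d3:-→d4:-→d5:-→d6:-→d7:-→d8:-→d9:-→d10:-→d11:-→d12:-→d13:-→d14:-→d15:-→d16:-→d17:-→d18:-→d19:-→d20:-→d21:-→d22:-→d23:-→d24:-→d25:-→d26:-→d27:-→d28:-→d29:-→d30:-→d31:-→d32:H2  best=H2
  ? 129.0.0.5  path d0:H1→d1:-→d2:-→d3:-→d4:-→d5:-→d6:-→d7:-→d8:-→d9:H2  best=H2
  ? 167.175.254.85  path d0:H1→d1:-→d2:-→d3:-→d4:-→d5:-→d6:-→d7:-→d8:-→d9:-→d10:-→d11:-→d12:-→d13:-→d14:-→d15:-→d16:-→d17:-→d18:-→d19:-→d20:-→d21:-→d22:-→d23:-→d24:-→d25:-→d26:-→d27:-→d28:-→d29:-→d30:-→d31:-→d32:H2  best=H2
  add 129.84.213.0/24 -> H0 at depth 24
  - 0.0.0.0/0 clear@0
  add 227.0.0.0/8 -> H0 at depth 8
  - 242.62.0.0/16 clear@16
  add 227.73.0.0/16 -> H4 at depth 16
  add 129.84.213.176/28 -> H4 at depth 28
  ? 129.0.25.242  path d0:-→d1:-→d2:-→d3:-→d4:-→d5:-→d6:-→d7:-→d8:-→d9:H2  best=H2
  add 227.0.0.0/8 -> H0 at depth 8
  add 227.73.64.0/19 -> H4 at depth 19
  - 129.84.213.0/24 clear@24
  ? 129.84.213.176  path d0:-→d1:-→d2:-→d3:-→d4:-→d5:-→d6:-→d7:-→d8:-→d9:H2→d10:-→d11:-→d12:-→d13:-→d14:-→d15:-→d16:-→d17:-→d18:-→d19:-→d20:-→d21:-→d22:-→d23:-→d24:-→d25:-→d26:-→d27:-→d28:H4  best=H4
  ? 227.73.31.22  path d0:-→d1:-→d2:-→d3:-→d4:-→d5:-→d6:-→d7:-→d8:H0→d9:-→d10:-→d11:-→d12:-→d13:-→d14:-→d15:-→d16:H4→d17:-  best=H4
  add 242.62.208.32/28 -> H3 at depth 28
  add 167.175.254.0/24 -> H3 at depth 24
  ? 167.175.254.23  path d0:-→d1:-→d2:-→d3:-→d4:-→d5:-→d6:-→d7:-→d8:-→d9:-→d10:-→d11:-→d12:-→d13:-→d14:-→d15:-→d16:-→d17:-→d18:-→d19:-→d20:-→d21:-→d22:-→d23:-→d24:H3→d25:-  best=H3
  - 129.0.0.0/9 clear@9

== LOOKUPS ==
["H2","no-route","H2","H2","H2","H2","H2","H2","H4","H4","H3"]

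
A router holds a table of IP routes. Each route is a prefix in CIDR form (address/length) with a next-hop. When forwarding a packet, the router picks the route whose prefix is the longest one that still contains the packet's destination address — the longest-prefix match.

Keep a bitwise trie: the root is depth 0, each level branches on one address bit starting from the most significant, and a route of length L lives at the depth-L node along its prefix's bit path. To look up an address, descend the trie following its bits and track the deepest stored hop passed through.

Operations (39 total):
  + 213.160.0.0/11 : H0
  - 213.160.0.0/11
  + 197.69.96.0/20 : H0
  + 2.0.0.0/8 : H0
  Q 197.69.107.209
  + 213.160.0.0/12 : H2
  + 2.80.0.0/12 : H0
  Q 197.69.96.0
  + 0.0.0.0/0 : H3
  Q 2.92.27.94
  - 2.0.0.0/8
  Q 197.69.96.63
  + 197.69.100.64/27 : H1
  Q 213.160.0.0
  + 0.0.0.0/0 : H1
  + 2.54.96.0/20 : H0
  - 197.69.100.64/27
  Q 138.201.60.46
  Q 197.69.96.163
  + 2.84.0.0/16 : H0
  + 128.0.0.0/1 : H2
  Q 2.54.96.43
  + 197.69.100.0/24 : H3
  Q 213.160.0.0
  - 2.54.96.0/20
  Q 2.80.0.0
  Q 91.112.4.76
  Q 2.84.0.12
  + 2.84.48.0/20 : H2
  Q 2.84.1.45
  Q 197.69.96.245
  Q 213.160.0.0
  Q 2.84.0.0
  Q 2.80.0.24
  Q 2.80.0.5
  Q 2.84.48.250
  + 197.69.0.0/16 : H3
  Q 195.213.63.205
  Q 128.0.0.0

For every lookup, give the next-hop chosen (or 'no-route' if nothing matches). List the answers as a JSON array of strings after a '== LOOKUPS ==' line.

Process each operation:
  add 213.160.0.0/11 -> H0 at depth 11
  del 213.160.0.0/11 (clear depth 11)
  add 197.69.96.0/20 -> H0 at depth 20
  add 2.0.0.0/8 -> H0 at depth 8
  Q 197.69.107.209: descend 11000101010001010110 ; hops seen [H0] ; pick H0
  add 213.160.0.0/12 -> H2 at depth 12
  add 2.80.0.0/12 -> H0 at depth 12
  Q 197.69.96.0: descend 11000101010001010110 ; hops seen [H0] ; pick H0
  add 0.0.0.0/0 -> H3 at depth 0
  Q 2.92.27.94: descend 000000100101 ; hops seen [H3,H0,H0] ; pick H0
  del 2.0.0.0/8 (clear depth 8)
  Q 197.69.96.63: descend 11000101010001010110 ; hops seen [H3,H0] ; pick H0
  add 197.69.100.64/27 -> H1 at depth 27
  Q 213.160.0.0: descend 110101011010 ; hops seen [H3,H2] ; pick H2
  add 0.0.0.0/0 -> H1 at depth 0
  add 2.54.96.0/20 -> H0 at depth 20
  del 197.69.100.64/27 (clear depth 27)
  Q 138.201.60.46: descend 1 ; hops seen [H1] ; pick H1
  Q 197.69.96.163: descend 110001010100010101100 ; hops seen [H1,H0] ; pick H0
  add 2.84.0.0/16 -> H0 at depth 16
  add 128.0.0.0/1 -> H2 at depth 1
  Q 2.54.96.43: descend 00000010001101100110 ; hops seen [H1,H0] ; pick H0
  add 197.69.100.0/24 -> H3 at depth 24
  Q 213.160.0.0: descend 110101011010 ; hops seen [H1,H2,H2] ; pick H2
  del 2.54.96.0/20 (clear depth 20)
  Q 2.80.0.0: descend 0000001001010 ; hops seen [H1,H0] ; pick H0
  Q 91.112.4.76: descend 0 ; hops seen [H1] ; pick H1
  Q 2.84.0.12: descend 0000001001010100 ; hops seen [H1,H0,H0] ; pick H0
  add 2.84.48.0/20 -> H2 at depth 20
  Q 2.84.1.45: descend 000000100101010000 ; hops seen [H1,H0,H0] ; pick H0
  Q 197.69.96.245: descend 110001010100010101100 ; hops seen [H1,H2,H0] ; pick H0
  Q 213.160.0.0: descend 110101011010 ; hops seen [H1,H2,H2] ; pick H2
  Q 2.84.0.0: descend 000000100101010000 ; hops seen [H1,H0,H0] ; pick H0
  Q 2.80.0.24: descend 0000001001010 ; hops seen [H1,H0] ; pick H0
  Q 2.80.0.5: descend 0000001001010 ; hops seen [H1,H0] ; pick H0
  Q 2.84.48.250: descend 00000010010101000011 ; hops seen [H1,H0,H0,H2] ; pick H2
  add 197.69.0.0/16 -> H3 at depth 16
  Q 195.213.63.205: descend 11000 ; hops seen [H1,H2] ; pick H2
  Q 128.0.0.0: descend 1 ; hops seen [H1,H2] ; pick H2

== LOOKUPS ==
["H0","H0","H0","H0","H2","H1","H0","H0","H2","H0","H1","H0","H0","H0","H2","H0","H0","H0","H2","H2","H2"]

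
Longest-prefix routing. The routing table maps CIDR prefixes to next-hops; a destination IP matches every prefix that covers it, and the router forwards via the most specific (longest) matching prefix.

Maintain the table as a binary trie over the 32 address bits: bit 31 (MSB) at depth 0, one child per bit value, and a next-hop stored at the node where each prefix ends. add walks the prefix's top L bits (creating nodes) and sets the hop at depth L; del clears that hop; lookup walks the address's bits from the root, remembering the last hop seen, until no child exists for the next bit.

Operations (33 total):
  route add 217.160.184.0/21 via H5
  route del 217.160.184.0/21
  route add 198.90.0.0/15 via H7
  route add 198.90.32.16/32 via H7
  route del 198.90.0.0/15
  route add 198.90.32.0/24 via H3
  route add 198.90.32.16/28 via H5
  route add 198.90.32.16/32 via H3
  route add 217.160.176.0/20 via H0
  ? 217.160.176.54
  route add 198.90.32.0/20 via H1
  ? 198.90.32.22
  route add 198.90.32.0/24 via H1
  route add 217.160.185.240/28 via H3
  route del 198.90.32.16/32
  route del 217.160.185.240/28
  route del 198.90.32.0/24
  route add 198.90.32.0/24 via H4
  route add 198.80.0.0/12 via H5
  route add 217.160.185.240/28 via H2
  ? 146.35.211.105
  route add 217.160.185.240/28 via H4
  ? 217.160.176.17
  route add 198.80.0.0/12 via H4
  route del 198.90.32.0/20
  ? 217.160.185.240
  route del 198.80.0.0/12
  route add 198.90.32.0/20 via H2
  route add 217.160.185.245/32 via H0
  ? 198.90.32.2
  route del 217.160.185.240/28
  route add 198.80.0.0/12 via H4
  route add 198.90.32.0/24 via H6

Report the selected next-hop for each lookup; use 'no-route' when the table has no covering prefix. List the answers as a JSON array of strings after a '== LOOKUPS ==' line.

Trace:
  + 217.160.184.0/21 (H5) depth=21
  - 217.160.184.0/21 clear@21
  + 198.90.0.0/15 (H7) depth=15
  + 198.90.32.16/32 (H7) depth=32
  - 198.90.0.0/15 clear@15
  + 198.90.32.0/24 (H3) depth=24
  + 198.90.32.16/28 (H5) depth=28
  + 198.90.32.16/32 (H3) depth=32
  + 217.160.176.0/20 (H0) depth=20
  lookup 217.160.176.54: bits 11011001101000001011 walk d0:-→d1:-→d2:-→d3:-→d4:-→d5:-→d6:-→d7:-→d8:-→d9:-→d10:-→d11:-→d12:-→d13:-→d14:-→d15:-→d16:-→d17:-→d18:-→d19:-→d20:H0 -> H0
  + 198.90.32.0/20 (H1) depth=20
  lookup 198.90.32.22: bits 11000110010110100010000000010 walk d0:-→d1:-→d2:-→d3:-→d4:-→d5:-→d6:-→d7:-→d8:-→d9:-→d10:-→d11:-→d12:-→d13:-→d14:-→d15:-→d16:-→d17:-→d18:-→d19:-→d20:H1→d21:-→d22:-→d23:-→d24:H3→d25:-→d26:-→d27:-→d28:H5→d29:- -> H5
  + 198.90.32.0/24 (H1) depth=24
  + 217.160.185.240/28 (H3) depth=28
  - 198.90.32.16/32 clear@32
  - 217.160.185.240/28 clear@28
  - 198.90.32.0/24 clear@24
  + 198.90.32.0/24 (H4) depth=24
  + 198.80.0.0/12 (H5) depth=12
  + 217.160.185.240/28 (H2) depth=28
  lookup 146.35.211.105: bits 1 walk d0:-→d1:- -> no-route
  + 217.160.185.240/28 (H4) depth=28
  lookup 217.160.176.17: bits 11011001101000001011 walk d0:-→d1:-→d2:-→d3:-→d4:-→d5:-→d6:-→d7:-→d8:-→d9:-→d10:-→d11:-→d12:-→d13:-→d14:-→d15:-→d16:-→d17:-→d18:-→d19:-→d20:H0 -> H0
  + 198.80.0.0/12 (H4) depth=12
  - 198.90.32.0/20 clear@20
  lookup 217.160.185.240: bits 1101100110100000101110011111 walk d0:-→d1:-→d2:-→d3:-→d4:-→d5:-→d6:-→d7:-→d8:-→d9:-→d10:-→d11:-→d12:-→d13:-→d14:-→d15:-→d16:-→d17:-→d18:-→d19:-→d20:H0→d21:-→d22:-→d23:-→d24:-→d25:-→d26:-→d27:-→d28:H4 -> H4
  - 198.80.0.0/12 clear@12
  + 198.90.32.0/20 (H2) depth=20
  + 217.160.185.245/32 (H0) depth=32
  lookup 198.90.32.2: bits 110001100101101000100000000 walk d0:-→d1:-→d2:-→d3:-→d4:-→d5:-→d6:-→d7:-→d8:-→d9:-→d10:-→d11:-→d12:-→d13:-→d14:-→d15:-→d16:-→d17:-→d18:-→d19:-→d20:H2→d21:-→d22:-→d23:-→d24:H4→d25:-→d26:-→d27:- -> H4
  - 217.160.185.240/28 clear@28
  + 198.80.0.0/12 (H4) depth=12
  + 198.90.32.0/24 (H6) depth=24

== LOOKUPS ==
["H0","H5","no-route","H0","H4","H4"]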